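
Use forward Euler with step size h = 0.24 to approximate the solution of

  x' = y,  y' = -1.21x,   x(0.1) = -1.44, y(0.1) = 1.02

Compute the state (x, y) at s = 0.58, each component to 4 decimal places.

Euler on (x,y): x_{n+1} = x_n + h·x', y_{n+1} = y_n + h·y'.
0.100000: (-1.440000, 1.020000); f=(1.020000, 1.742400) → (-1.195200, 1.438176)
0.340000: (-1.195200, 1.438176); f=(1.438176, 1.446192) → (-0.850038, 1.785262)
(x(0.58), y(0.58)) ≈ (-0.8500, 1.7853)

-0.8500, 1.7853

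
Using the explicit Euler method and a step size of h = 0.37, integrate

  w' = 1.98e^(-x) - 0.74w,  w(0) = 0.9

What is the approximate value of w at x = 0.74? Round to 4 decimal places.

1.5127

Euler: w_{n+1} = w_n + h·f(x_n, w_n).
x=0.000000, w=0.900000: f=1.314000 → w ← 0.900000 + 0.37·1.314000 = 1.386180
x=0.370000, w=1.386180: f=0.341881 → w ← 1.386180 + 0.37·0.341881 = 1.512676
w(0.74) ≈ 1.5127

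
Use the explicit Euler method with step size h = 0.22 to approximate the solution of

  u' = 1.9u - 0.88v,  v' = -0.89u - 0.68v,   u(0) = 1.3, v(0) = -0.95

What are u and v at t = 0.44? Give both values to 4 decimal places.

Euler on (u,v): u_{n+1} = u_n + h·u', v_{n+1} = v_n + h·v'.
0.000000: (1.300000, -0.950000); f=(3.306000, -0.511000) → (2.027320, -1.062420)
0.220000: (2.027320, -1.062420); f=(4.786838, -1.081869) → (3.080424, -1.300431)
(u(0.44), v(0.44)) ≈ (3.0804, -1.3004)

3.0804, -1.3004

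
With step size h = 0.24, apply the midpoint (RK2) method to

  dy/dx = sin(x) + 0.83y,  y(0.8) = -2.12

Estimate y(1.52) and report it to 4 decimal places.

-2.9785

Midpoint: k1 = f(x_n, y_n); k2 = f(x_n + h/2, y_n + (h/2)·k1); y_{n+1} = y_n + h·k2.
x=0.800000, y=-2.120000:
  k1 = f(0.800000, -2.120000) = -1.042244
  k2 = f(0.920000, -2.245069) = -1.067806
  y ← -2.120000 + 0.24·(-1.067806) = -2.376273
x=1.040000, y=-2.376273:
  k1 = f(1.040000, -2.376273) = -1.109903
  k2 = f(1.160000, -2.509462) = -1.166050
  y ← -2.376273 + 0.24·(-1.166050) = -2.656125
x=1.280000, y=-2.656125:
  k1 = f(1.280000, -2.656125) = -1.246568
  k2 = f(1.400000, -2.805714) = -1.343293
  y ← -2.656125 + 0.24·(-1.343293) = -2.978516
y(1.52) ≈ -2.9785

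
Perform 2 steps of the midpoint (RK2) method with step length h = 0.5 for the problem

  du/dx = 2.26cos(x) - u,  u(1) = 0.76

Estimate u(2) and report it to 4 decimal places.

0.2028

Midpoint: k1 = f(x_n, u_n); k2 = f(x_n + h/2, u_n + (h/2)·k1); u_{n+1} = u_n + h·k2.
x=1.000000, u=0.760000:
  k1 = f(1.000000, 0.760000) = 0.461083
  k2 = f(1.250000, 0.875271) = -0.162642
  u ← 0.760000 + 0.5·(-0.162642) = 0.678679
x=1.500000, u=0.678679:
  k1 = f(1.500000, 0.678679) = -0.518813
  k2 = f(1.750000, 0.548976) = -0.951812
  u ← 0.678679 + 0.5·(-0.951812) = 0.202773
u(2) ≈ 0.2028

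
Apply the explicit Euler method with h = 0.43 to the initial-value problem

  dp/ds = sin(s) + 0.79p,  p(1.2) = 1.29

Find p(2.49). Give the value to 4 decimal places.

4.7757

Euler: p_{n+1} = p_n + h·f(s_n, p_n).
s=1.200000, p=1.290000: f=1.951139 → p ← 1.290000 + 0.43·1.951139 = 2.128990
s=1.630000, p=2.128990: f=2.680150 → p ← 2.128990 + 0.43·2.680150 = 3.281454
s=2.060000, p=3.281454: f=3.475056 → p ← 3.281454 + 0.43·3.475056 = 4.775728
p(2.49) ≈ 4.7757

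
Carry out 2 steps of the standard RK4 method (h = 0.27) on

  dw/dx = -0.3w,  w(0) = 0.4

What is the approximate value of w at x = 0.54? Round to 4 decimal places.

RK4: k1 = f(x_n, w_n); k2 = f(x_n + h/2, w_n + (h/2)·k1); k3 = f(x_n + h/2, w_n + (h/2)·k2); k4 = f(x_n + h, w_n + h·k3); w_{n+1} = w_n + (h/6)·(k1 + 2k2 + 2k3 + k4).
x=0.000000, w=0.400000:
  k1 = f(0.000000, 0.400000) = -0.120000
  k2 = f(0.135000, 0.383800) = -0.115140
  k3 = f(0.135000, 0.384456) = -0.115337
  k4 = f(0.270000, 0.368859) = -0.110658
  w ← 0.400000 + (0.27/6)·(k1 + 2k2 + 2k3 + k4) = 0.368877
x=0.270000, w=0.368877:
  k1 = f(0.270000, 0.368877) = -0.110663
  k2 = f(0.405000, 0.353938) = -0.106181
  k3 = f(0.405000, 0.354543) = -0.106363
  k4 = f(0.540000, 0.340160) = -0.102048
  w ← 0.368877 + (0.27/6)·(k1 + 2k2 + 2k3 + k4) = 0.340177
w(0.54) ≈ 0.3402

0.3402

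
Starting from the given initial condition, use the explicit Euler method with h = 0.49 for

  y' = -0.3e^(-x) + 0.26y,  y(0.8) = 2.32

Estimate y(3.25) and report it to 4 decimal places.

Euler: y_{n+1} = y_n + h·f(x_n, y_n).
x=0.800000, y=2.320000: f=0.468401 → y ← 2.320000 + 0.49·0.468401 = 2.549517
x=1.290000, y=2.549517: f=0.580293 → y ← 2.549517 + 0.49·0.580293 = 2.833860
x=1.780000, y=2.833860: f=0.686212 → y ← 2.833860 + 0.49·0.686212 = 3.170104
x=2.270000, y=3.170104: f=0.793233 → y ← 3.170104 + 0.49·0.793233 = 3.558789
x=2.760000, y=3.558789: f=0.906298 → y ← 3.558789 + 0.49·0.906298 = 4.002874
y(3.25) ≈ 4.0029

4.0029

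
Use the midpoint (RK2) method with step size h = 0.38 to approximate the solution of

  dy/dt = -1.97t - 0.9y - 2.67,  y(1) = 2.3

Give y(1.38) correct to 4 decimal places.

0.0440

Midpoint: k1 = f(t_n, y_n); k2 = f(t_n + h/2, y_n + (h/2)·k1); y_{n+1} = y_n + h·k2.
t=1.000000, y=2.300000:
  k1 = f(1.000000, 2.300000) = -6.710000
  k2 = f(1.190000, 1.025100) = -5.936890
  y ← 2.300000 + 0.38·(-5.936890) = 0.043982
y(1.38) ≈ 0.0440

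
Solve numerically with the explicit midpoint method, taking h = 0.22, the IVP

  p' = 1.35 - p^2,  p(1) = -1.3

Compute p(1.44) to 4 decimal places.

Midpoint: k1 = f(x_n, p_n); k2 = f(x_n + h/2, p_n + (h/2)·k1); p_{n+1} = p_n + h·k2.
x=1.000000, p=-1.300000:
  k1 = f(1.000000, -1.300000) = -0.340000
  k2 = f(1.110000, -1.337400) = -0.438639
  p ← -1.300000 + 0.22·(-0.438639) = -1.396501
x=1.220000, p=-1.396501:
  k1 = f(1.220000, -1.396501) = -0.600214
  k2 = f(1.330000, -1.462524) = -0.788977
  p ← -1.396501 + 0.22·(-0.788977) = -1.570075
p(1.44) ≈ -1.5701

-1.5701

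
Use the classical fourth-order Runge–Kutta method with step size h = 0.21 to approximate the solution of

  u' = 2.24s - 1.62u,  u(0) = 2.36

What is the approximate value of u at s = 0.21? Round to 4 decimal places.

RK4: k1 = f(s_n, u_n); k2 = f(s_n + h/2, u_n + (h/2)·k1); k3 = f(s_n + h/2, u_n + (h/2)·k2); k4 = f(s_n + h, u_n + h·k3); u_{n+1} = u_n + (h/6)·(k1 + 2k2 + 2k3 + k4).
s=0.000000, u=2.360000:
  k1 = f(0.000000, 2.360000) = -3.823200
  k2 = f(0.105000, 1.958564) = -2.937674
  k3 = f(0.105000, 2.051544) = -3.088302
  k4 = f(0.210000, 1.711457) = -2.302160
  u ← 2.360000 + (0.21/6)·(k1 + 2k2 + 2k3 + k4) = 1.723794
u(0.21) ≈ 1.7238

1.7238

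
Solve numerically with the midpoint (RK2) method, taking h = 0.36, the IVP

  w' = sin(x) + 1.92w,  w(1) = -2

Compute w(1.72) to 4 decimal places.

-6.1244

Midpoint: k1 = f(x_n, w_n); k2 = f(x_n + h/2, w_n + (h/2)·k1); w_{n+1} = w_n + h·k2.
x=1.000000, w=-2.000000:
  k1 = f(1.000000, -2.000000) = -2.998529
  k2 = f(1.180000, -2.539735) = -3.951686
  w ← -2.000000 + 0.36·(-3.951686) = -3.422607
x=1.360000, w=-3.422607:
  k1 = f(1.360000, -3.422607) = -5.593540
  k2 = f(1.540000, -4.429444) = -7.505007
  w ← -3.422607 + 0.36·(-7.505007) = -6.124409
w(1.72) ≈ -6.1244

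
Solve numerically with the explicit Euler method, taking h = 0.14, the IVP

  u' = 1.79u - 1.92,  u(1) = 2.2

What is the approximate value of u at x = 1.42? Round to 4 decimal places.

3.2777

Euler: u_{n+1} = u_n + h·f(x_n, u_n).
x=1.000000, u=2.200000: f=2.018000 → u ← 2.200000 + 0.14·2.018000 = 2.482520
x=1.140000, u=2.482520: f=2.523711 → u ← 2.482520 + 0.14·2.523711 = 2.835840
x=1.280000, u=2.835840: f=3.156153 → u ← 2.835840 + 0.14·3.156153 = 3.277701
u(1.42) ≈ 3.2777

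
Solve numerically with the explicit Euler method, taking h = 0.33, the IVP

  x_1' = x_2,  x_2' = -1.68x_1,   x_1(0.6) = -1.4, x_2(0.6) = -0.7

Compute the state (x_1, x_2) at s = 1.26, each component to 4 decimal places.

Euler on (x_1,x_2): x_1_{n+1} = x_1_n + h·x_1', x_2_{n+1} = x_2_n + h·x_2'.
0.600000: (-1.400000, -0.700000); f=(-0.700000, 2.352000) → (-1.631000, 0.076160)
0.930000: (-1.631000, 0.076160); f=(0.076160, 2.740080) → (-1.605867, 0.980386)
(x_1(1.26), x_2(1.26)) ≈ (-1.6059, 0.9804)

-1.6059, 0.9804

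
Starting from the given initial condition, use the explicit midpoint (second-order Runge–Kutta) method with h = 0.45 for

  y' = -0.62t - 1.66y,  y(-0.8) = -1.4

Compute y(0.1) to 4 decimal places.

-0.3568

Midpoint: k1 = f(t_n, y_n); k2 = f(t_n + h/2, y_n + (h/2)·k1); y_{n+1} = y_n + h·k2.
t=-0.800000, y=-1.400000:
  k1 = f(-0.800000, -1.400000) = 2.820000
  k2 = f(-0.575000, -0.765500) = 1.627230
  y ← -1.400000 + 0.45·1.627230 = -0.667746
t=-0.350000, y=-0.667746:
  k1 = f(-0.350000, -0.667746) = 1.325459
  k2 = f(-0.125000, -0.369518) = 0.690900
  y ← -0.667746 + 0.45·0.690900 = -0.356841
y(0.1) ≈ -0.3568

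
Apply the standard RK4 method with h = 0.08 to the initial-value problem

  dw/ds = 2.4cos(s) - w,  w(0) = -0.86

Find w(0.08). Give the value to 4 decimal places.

RK4: k1 = f(s_n, w_n); k2 = f(s_n + h/2, w_n + (h/2)·k1); k3 = f(s_n + h/2, w_n + (h/2)·k2); k4 = f(s_n + h, w_n + h·k3); w_{n+1} = w_n + (h/6)·(k1 + 2k2 + 2k3 + k4).
s=0.000000, w=-0.860000:
  k1 = f(0.000000, -0.860000) = 3.260000
  k2 = f(0.040000, -0.729600) = 3.127680
  k3 = f(0.040000, -0.734893) = 3.132973
  k4 = f(0.080000, -0.609362) = 3.001686
  w ← -0.860000 + (0.08/6)·(k1 + 2k2 + 2k3 + k4) = -0.609560
w(0.08) ≈ -0.6096

-0.6096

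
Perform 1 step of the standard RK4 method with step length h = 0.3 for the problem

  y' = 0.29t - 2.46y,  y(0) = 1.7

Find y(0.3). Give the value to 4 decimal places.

RK4: k1 = f(t_n, y_n); k2 = f(t_n + h/2, y_n + (h/2)·k1); k3 = f(t_n + h/2, y_n + (h/2)·k2); k4 = f(t_n + h, y_n + h·k3); y_{n+1} = y_n + (h/6)·(k1 + 2k2 + 2k3 + k4).
t=0.000000, y=1.700000:
  k1 = f(0.000000, 1.700000) = -4.182000
  k2 = f(0.150000, 1.072700) = -2.595342
  k3 = f(0.150000, 1.310699) = -3.180819
  k4 = f(0.300000, 0.745754) = -1.747556
  y ← 1.700000 + (0.3/6)·(k1 + 2k2 + 2k3 + k4) = 0.825906
y(0.3) ≈ 0.8259

0.8259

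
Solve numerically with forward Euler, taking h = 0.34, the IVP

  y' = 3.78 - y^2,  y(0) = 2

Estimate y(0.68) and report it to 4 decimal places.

Euler: y_{n+1} = y_n + h·f(t_n, y_n).
t=0.000000, y=2.000000: f=-0.220000 → y ← 2.000000 + 0.34·(-0.220000) = 1.925200
t=0.340000, y=1.925200: f=0.073605 → y ← 1.925200 + 0.34·0.073605 = 1.950226
y(0.68) ≈ 1.9502

1.9502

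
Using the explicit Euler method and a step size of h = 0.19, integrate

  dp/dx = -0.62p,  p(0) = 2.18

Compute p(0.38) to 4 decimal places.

Euler: p_{n+1} = p_n + h·f(x_n, p_n).
x=0.000000, p=2.180000: f=-1.351600 → p ← 2.180000 + 0.19·(-1.351600) = 1.923196
x=0.190000, p=1.923196: f=-1.192382 → p ← 1.923196 + 0.19·(-1.192382) = 1.696644
p(0.38) ≈ 1.6966

1.6966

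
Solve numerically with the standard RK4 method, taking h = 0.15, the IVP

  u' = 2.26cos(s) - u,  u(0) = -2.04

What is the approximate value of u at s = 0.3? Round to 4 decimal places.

-0.9349

RK4: k1 = f(s_n, u_n); k2 = f(s_n + h/2, u_n + (h/2)·k1); k3 = f(s_n + h/2, u_n + (h/2)·k2); k4 = f(s_n + h, u_n + h·k3); u_{n+1} = u_n + (h/6)·(k1 + 2k2 + 2k3 + k4).
s=0.000000, u=-2.040000:
  k1 = f(0.000000, -2.040000) = 4.300000
  k2 = f(0.075000, -1.717500) = 3.971147
  k3 = f(0.075000, -1.742164) = 3.995811
  k4 = f(0.150000, -1.440628) = 3.675251
  u ← -2.040000 + (0.15/6)·(k1 + 2k2 + 2k3 + k4) = -1.442271
s=0.150000, u=-1.442271:
  k1 = f(0.150000, -1.442271) = 3.676893
  k2 = f(0.225000, -1.166504) = 3.369539
  k3 = f(0.225000, -1.189555) = 3.392590
  k4 = f(0.300000, -0.933382) = 3.092443
  u ← -1.442271 + (0.15/6)·(k1 + 2k2 + 2k3 + k4) = -0.934931
u(0.3) ≈ -0.9349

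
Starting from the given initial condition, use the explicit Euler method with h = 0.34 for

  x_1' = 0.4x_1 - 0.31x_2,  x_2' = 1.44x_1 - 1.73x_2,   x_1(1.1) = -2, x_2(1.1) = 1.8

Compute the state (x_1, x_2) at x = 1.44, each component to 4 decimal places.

Euler on (x_1,x_2): x_1_{n+1} = x_1_n + h·x_1', x_2_{n+1} = x_2_n + h·x_2'.
1.100000: (-2.000000, 1.800000); f=(-1.358000, -5.994000) → (-2.461720, -0.237960)
(x_1(1.44), x_2(1.44)) ≈ (-2.4617, -0.2380)

-2.4617, -0.2380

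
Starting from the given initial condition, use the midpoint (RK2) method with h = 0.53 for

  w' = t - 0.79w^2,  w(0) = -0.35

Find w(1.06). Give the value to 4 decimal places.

0.1441

Midpoint: k1 = f(t_n, w_n); k2 = f(t_n + h/2, w_n + (h/2)·k1); w_{n+1} = w_n + h·k2.
t=0.000000, w=-0.350000:
  k1 = f(0.000000, -0.350000) = -0.096775
  k2 = f(0.265000, -0.375645) = 0.153524
  w ← -0.350000 + 0.53·0.153524 = -0.268633
t=0.530000, w=-0.268633:
  k1 = f(0.530000, -0.268633) = 0.472991
  k2 = f(0.795000, -0.143290) = 0.778780
  w ← -0.268633 + 0.53·0.778780 = 0.144121
w(1.06) ≈ 0.1441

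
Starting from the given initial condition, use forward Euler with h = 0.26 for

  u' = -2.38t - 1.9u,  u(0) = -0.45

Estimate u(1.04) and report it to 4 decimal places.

Euler: u_{n+1} = u_n + h·f(t_n, u_n).
t=0.000000, u=-0.450000: f=0.855000 → u ← -0.450000 + 0.26·0.855000 = -0.227700
t=0.260000, u=-0.227700: f=-0.186170 → u ← -0.227700 + 0.26·(-0.186170) = -0.276104
t=0.520000, u=-0.276104: f=-0.713002 → u ← -0.276104 + 0.26·(-0.713002) = -0.461485
t=0.780000, u=-0.461485: f=-0.979579 → u ← -0.461485 + 0.26·(-0.979579) = -0.716175
u(1.04) ≈ -0.7162

-0.7162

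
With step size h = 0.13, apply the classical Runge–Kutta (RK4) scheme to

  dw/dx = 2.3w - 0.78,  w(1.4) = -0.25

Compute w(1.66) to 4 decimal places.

RK4: k1 = f(x_n, w_n); k2 = f(x_n + h/2, w_n + (h/2)·k1); k3 = f(x_n + h/2, w_n + (h/2)·k2); k4 = f(x_n + h, w_n + h·k3); w_{n+1} = w_n + (h/6)·(k1 + 2k2 + 2k3 + k4).
x=1.400000, w=-0.250000:
  k1 = f(1.400000, -0.250000) = -1.355000
  k2 = f(1.465000, -0.338075) = -1.557573
  k3 = f(1.465000, -0.351242) = -1.587857
  k4 = f(1.530000, -0.456421) = -1.829769
  w ← -0.250000 + (0.13/6)·(k1 + 2k2 + 2k3 + k4) = -0.455305
x=1.530000, w=-0.455305:
  k1 = f(1.530000, -0.455305) = -1.827202
  k2 = f(1.595000, -0.574073) = -2.100369
  k3 = f(1.595000, -0.591829) = -2.141207
  k4 = f(1.660000, -0.733662) = -2.467423
  w ← -0.455305 + (0.13/6)·(k1 + 2k2 + 2k3 + k4) = -0.732157
w(1.66) ≈ -0.7322

-0.7322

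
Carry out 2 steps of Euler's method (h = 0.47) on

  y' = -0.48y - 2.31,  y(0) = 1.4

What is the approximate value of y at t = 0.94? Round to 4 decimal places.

-1.0869

Euler: y_{n+1} = y_n + h·f(t_n, y_n).
t=0.000000, y=1.400000: f=-2.982000 → y ← 1.400000 + 0.47·(-2.982000) = -0.001540
t=0.470000, y=-0.001540: f=-2.309261 → y ← -0.001540 + 0.47·(-2.309261) = -1.086893
y(0.94) ≈ -1.0869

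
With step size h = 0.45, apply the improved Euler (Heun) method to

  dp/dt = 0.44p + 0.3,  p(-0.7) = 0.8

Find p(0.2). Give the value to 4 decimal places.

Heun: k1 = f(t_n, p_n); k2 = f(t_n + h, p_n + h·k1); p_{n+1} = p_n + (h/2)·(k1 + k2).
t=-0.700000, p=0.800000:
  k1 = f(-0.700000, 0.800000) = 0.652000
  k2 = f(-0.250000, 1.093400) = 0.781096
  p ← 0.800000 + (0.45/2)·(0.652000 + 0.781096) = 1.122447
t=-0.250000, p=1.122447:
  k1 = f(-0.250000, 1.122447) = 0.793877
  k2 = f(0.200000, 1.479691) = 0.951064
  p ← 1.122447 + (0.45/2)·(0.793877 + 0.951064) = 1.515058
p(0.2) ≈ 1.5151

1.5151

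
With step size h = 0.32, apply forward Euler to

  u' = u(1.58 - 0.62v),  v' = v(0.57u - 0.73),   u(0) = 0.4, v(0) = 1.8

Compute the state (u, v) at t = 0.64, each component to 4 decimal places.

Euler on (u,v): u_{n+1} = u_n + h·u', v_{n+1} = v_n + h·v'.
0.000000: (0.400000, 1.800000); f=(0.185600, -0.903600) → (0.459392, 1.510848)
0.320000: (0.459392, 1.510848); f=(0.295515, -0.707298) → (0.553957, 1.284513)
(u(0.64), v(0.64)) ≈ (0.5540, 1.2845)

0.5540, 1.2845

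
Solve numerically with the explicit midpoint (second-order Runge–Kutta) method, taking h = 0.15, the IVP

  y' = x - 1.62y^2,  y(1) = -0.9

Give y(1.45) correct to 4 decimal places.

-1.0326

Midpoint: k1 = f(x_n, y_n); k2 = f(x_n + h/2, y_n + (h/2)·k1); y_{n+1} = y_n + h·k2.
x=1.000000, y=-0.900000:
  k1 = f(1.000000, -0.900000) = -0.312200
  k2 = f(1.075000, -0.923415) = -0.306366
  y ← -0.900000 + 0.15·(-0.306366) = -0.945955
x=1.150000, y=-0.945955:
  k1 = f(1.150000, -0.945955) = -0.299626
  k2 = f(1.225000, -0.968427) = -0.294318
  y ← -0.945955 + 0.15·(-0.294318) = -0.990103
x=1.300000, y=-0.990103:
  k1 = f(1.300000, -0.990103) = -0.288091
  k2 = f(1.375000, -1.011709) = -0.283161
  y ← -0.990103 + 0.15·(-0.283161) = -1.032577
y(1.45) ≈ -1.0326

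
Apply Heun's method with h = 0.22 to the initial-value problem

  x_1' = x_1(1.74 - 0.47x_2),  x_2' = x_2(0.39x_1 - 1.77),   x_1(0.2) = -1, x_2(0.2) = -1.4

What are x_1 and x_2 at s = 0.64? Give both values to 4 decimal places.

Heun on (x_1,x_2): k1 = f(s_n, state_n); k2 = f(s_n + h, state_n + h·k1); state_{n+1} = state_n + (h/2)·(k1 + k2).
0.200000: (-1.000000, -1.400000)
  k1 = (-2.398000, 3.024000)
  predictor → (-1.527560, -0.734720)
  k2 = (-3.185449, 1.738163)
  → (-1.614179, -0.876162)
0.420000: (-1.614179, -0.876162)
  k1 = (-3.473385, 2.102377)
  predictor → (-2.378324, -0.413639)
  k2 = (-4.600655, 1.115811)
  → (-2.502324, -0.522161)
(x_1(0.64), x_2(0.64)) ≈ (-2.5023, -0.5222)

-2.5023, -0.5222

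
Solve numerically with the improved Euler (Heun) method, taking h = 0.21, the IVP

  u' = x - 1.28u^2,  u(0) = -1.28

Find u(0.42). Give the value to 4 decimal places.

-3.3198

Heun: k1 = f(x_n, u_n); k2 = f(x_n + h, u_n + h·k1); u_{n+1} = u_n + (h/2)·(k1 + k2).
x=0.000000, u=-1.280000:
  k1 = f(0.000000, -1.280000) = -2.097152
  k2 = f(0.210000, -1.720402) = -3.578522
  u ← -1.280000 + (0.21/2)·(-2.097152 + (-3.578522)) = -1.875946
x=0.210000, u=-1.875946:
  k1 = f(0.210000, -1.875946) = -4.294541
  k2 = f(0.420000, -2.777799) = -9.456697
  u ← -1.875946 + (0.21/2)·(-4.294541 + (-9.456697)) = -3.319826
u(0.42) ≈ -3.3198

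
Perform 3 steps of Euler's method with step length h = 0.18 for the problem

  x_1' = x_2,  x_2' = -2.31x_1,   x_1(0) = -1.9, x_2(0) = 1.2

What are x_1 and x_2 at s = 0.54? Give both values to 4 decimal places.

-0.8416, 3.2415

Euler on (x_1,x_2): x_1_{n+1} = x_1_n + h·x_1', x_2_{n+1} = x_2_n + h·x_2'.
0.000000: (-1.900000, 1.200000); f=(1.200000, 4.389000) → (-1.684000, 1.990020)
0.180000: (-1.684000, 1.990020); f=(1.990020, 3.890040) → (-1.325796, 2.690227)
0.360000: (-1.325796, 2.690227); f=(2.690227, 3.062590) → (-0.841556, 3.241493)
(x_1(0.54), x_2(0.54)) ≈ (-0.8416, 3.2415)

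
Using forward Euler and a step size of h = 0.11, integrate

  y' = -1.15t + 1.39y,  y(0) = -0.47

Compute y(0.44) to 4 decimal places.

Euler: y_{n+1} = y_n + h·f(t_n, y_n).
t=0.000000, y=-0.470000: f=-0.653300 → y ← -0.470000 + 0.11·(-0.653300) = -0.541863
t=0.110000, y=-0.541863: f=-0.879690 → y ← -0.541863 + 0.11·(-0.879690) = -0.638629
t=0.220000, y=-0.638629: f=-1.140694 → y ← -0.638629 + 0.11·(-1.140694) = -0.764105
t=0.330000, y=-0.764105: f=-1.441606 → y ← -0.764105 + 0.11·(-1.441606) = -0.922682
y(0.44) ≈ -0.9227

-0.9227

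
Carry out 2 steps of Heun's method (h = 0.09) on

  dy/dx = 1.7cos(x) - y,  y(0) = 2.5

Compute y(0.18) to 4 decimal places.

Heun: k1 = f(x_n, y_n); k2 = f(x_n + h, y_n + h·k1); y_{n+1} = y_n + (h/2)·(k1 + k2).
x=0.000000, y=2.500000:
  k1 = f(0.000000, 2.500000) = -0.800000
  k2 = f(0.090000, 2.428000) = -0.734880
  y ← 2.500000 + (0.09/2)·(-0.800000 + (-0.734880)) = 2.430930
x=0.090000, y=2.430930:
  k1 = f(0.090000, 2.430930) = -0.737811
  k2 = f(0.180000, 2.364527) = -0.691993
  y ← 2.430930 + (0.09/2)·(-0.737811 + (-0.691993)) = 2.366589
y(0.18) ≈ 2.3666

2.3666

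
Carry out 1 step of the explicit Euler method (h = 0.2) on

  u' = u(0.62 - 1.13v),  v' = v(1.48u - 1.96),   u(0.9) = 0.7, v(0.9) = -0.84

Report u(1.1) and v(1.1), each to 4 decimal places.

Euler on (u,v): u_{n+1} = u_n + h·u', v_{n+1} = v_n + h·v'.
0.900000: (0.700000, -0.840000); f=(1.098440, 0.776160) → (0.919688, -0.684768)
(u(1.1), v(1.1)) ≈ (0.9197, -0.6848)

0.9197, -0.6848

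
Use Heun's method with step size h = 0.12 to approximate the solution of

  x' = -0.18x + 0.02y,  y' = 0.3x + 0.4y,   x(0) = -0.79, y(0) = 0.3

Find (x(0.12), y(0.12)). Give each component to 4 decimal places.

-0.7724, 0.2859

Heun on (x,y): k1 = f(t_n, state_n); k2 = f(t_n + h, state_n + h·k1); state_{n+1} = state_n + (h/2)·(k1 + k2).
0.000000: (-0.790000, 0.300000)
  k1 = (0.148200, -0.117000)
  predictor → (-0.772216, 0.285960)
  k2 = (0.144718, -0.117281)
  → (-0.772425, 0.285943)
(x(0.12), y(0.12)) ≈ (-0.7724, 0.2859)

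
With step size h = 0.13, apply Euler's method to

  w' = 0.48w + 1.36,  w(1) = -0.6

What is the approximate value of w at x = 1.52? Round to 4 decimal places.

0.0118

Euler: w_{n+1} = w_n + h·f(x_n, w_n).
x=1.000000, w=-0.600000: f=1.072000 → w ← -0.600000 + 0.13·1.072000 = -0.460640
x=1.130000, w=-0.460640: f=1.138893 → w ← -0.460640 + 0.13·1.138893 = -0.312584
x=1.260000, w=-0.312584: f=1.209960 → w ← -0.312584 + 0.13·1.209960 = -0.155289
x=1.390000, w=-0.155289: f=1.285461 → w ← -0.155289 + 0.13·1.285461 = 0.011821
w(1.52) ≈ 0.0118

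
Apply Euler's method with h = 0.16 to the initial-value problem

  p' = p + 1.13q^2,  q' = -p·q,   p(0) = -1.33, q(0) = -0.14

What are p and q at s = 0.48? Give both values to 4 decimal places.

-2.0571, -0.2719

Euler on (p,q): p_{n+1} = p_n + h·p', q_{n+1} = q_n + h·q'.
0.000000: (-1.330000, -0.140000); f=(-1.307852, -0.186200) → (-1.539256, -0.169792)
0.160000: (-1.539256, -0.169792); f=(-1.506679, -0.261353) → (-1.780325, -0.211609)
0.320000: (-1.780325, -0.211609); f=(-1.729726, -0.376732) → (-2.057081, -0.271886)
(p(0.48), q(0.48)) ≈ (-2.0571, -0.2719)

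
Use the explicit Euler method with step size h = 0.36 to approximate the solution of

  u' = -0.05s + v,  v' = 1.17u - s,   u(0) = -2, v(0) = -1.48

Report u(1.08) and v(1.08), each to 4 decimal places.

-4.6551, -5.1997

Euler on (u,v): u_{n+1} = u_n + h·u', v_{n+1} = v_n + h·v'.
0.000000: (-2.000000, -1.480000); f=(-1.480000, -2.340000) → (-2.532800, -2.322400)
0.360000: (-2.532800, -2.322400); f=(-2.340400, -3.323376) → (-3.375344, -3.518815)
0.720000: (-3.375344, -3.518815); f=(-3.554815, -4.669152) → (-4.655078, -5.199710)
(u(1.08), v(1.08)) ≈ (-4.6551, -5.1997)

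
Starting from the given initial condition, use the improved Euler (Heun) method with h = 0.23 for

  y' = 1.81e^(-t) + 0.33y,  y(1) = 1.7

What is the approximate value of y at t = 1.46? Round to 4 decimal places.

2.2467

Heun: k1 = f(t_n, y_n); k2 = f(t_n + h, y_n + h·k1); y_{n+1} = y_n + (h/2)·(k1 + k2).
t=1.000000, y=1.700000:
  k1 = f(1.000000, 1.700000) = 1.226862
  k2 = f(1.230000, 1.982178) = 1.183168
  y ← 1.700000 + (0.23/2)·(1.226862 + 1.183168) = 1.977153
t=1.230000, y=1.977153:
  k1 = f(1.230000, 1.977153) = 1.181510
  k2 = f(1.460000, 2.248901) = 1.162485
  y ← 1.977153 + (0.23/2)·(1.181510 + 1.162485) = 2.246713
y(1.46) ≈ 2.2467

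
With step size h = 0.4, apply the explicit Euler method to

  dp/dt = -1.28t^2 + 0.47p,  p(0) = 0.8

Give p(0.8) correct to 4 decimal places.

Euler: p_{n+1} = p_n + h·f(t_n, p_n).
t=0.000000, p=0.800000: f=0.376000 → p ← 0.800000 + 0.4·0.376000 = 0.950400
t=0.400000, p=0.950400: f=0.241888 → p ← 0.950400 + 0.4·0.241888 = 1.047155
p(0.8) ≈ 1.0472

1.0472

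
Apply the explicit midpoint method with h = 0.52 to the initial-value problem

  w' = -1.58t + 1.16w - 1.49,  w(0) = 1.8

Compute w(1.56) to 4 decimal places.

Midpoint: k1 = f(t_n, w_n); k2 = f(t_n + h/2, w_n + (h/2)·k1); w_{n+1} = w_n + h·k2.
t=0.000000, w=1.800000:
  k1 = f(0.000000, 1.800000) = 0.598000
  k2 = f(0.260000, 1.955480) = 0.367557
  w ← 1.800000 + 0.52·0.367557 = 1.991130
t=0.520000, w=1.991130:
  k1 = f(0.520000, 1.991130) = -0.001890
  k2 = f(0.780000, 1.990638) = -0.413260
  w ← 1.991130 + 0.52·(-0.413260) = 1.776235
t=1.040000, w=1.776235:
  k1 = f(1.040000, 1.776235) = -1.072768
  k2 = f(1.300000, 1.497315) = -1.807115
  w ← 1.776235 + 0.52·(-1.807115) = 0.836535
w(1.56) ≈ 0.8365

0.8365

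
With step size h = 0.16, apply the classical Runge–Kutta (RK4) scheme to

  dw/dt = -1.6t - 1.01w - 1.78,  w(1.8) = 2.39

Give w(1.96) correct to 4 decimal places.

RK4: k1 = f(t_n, w_n); k2 = f(t_n + h/2, w_n + (h/2)·k1); k3 = f(t_n + h/2, w_n + (h/2)·k2); k4 = f(t_n + h, w_n + h·k3); w_{n+1} = w_n + (h/6)·(k1 + 2k2 + 2k3 + k4).
t=1.800000, w=2.390000:
  k1 = f(1.800000, 2.390000) = -7.073900
  k2 = f(1.880000, 1.824088) = -6.630329
  k3 = f(1.880000, 1.859574) = -6.666169
  k4 = f(1.960000, 1.323413) = -6.252647
  w ← 2.390000 + (0.16/6)·(k1 + 2k2 + 2k3 + k4) = 1.325479
w(1.96) ≈ 1.3255

1.3255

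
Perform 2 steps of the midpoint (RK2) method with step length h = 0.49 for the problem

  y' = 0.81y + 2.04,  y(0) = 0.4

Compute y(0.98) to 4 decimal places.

3.8368

Midpoint: k1 = f(t_n, y_n); k2 = f(t_n + h/2, y_n + (h/2)·k1); y_{n+1} = y_n + h·k2.
t=0.000000, y=0.400000:
  k1 = f(0.000000, 0.400000) = 2.364000
  k2 = f(0.245000, 0.979180) = 2.833136
  y ← 0.400000 + 0.49·2.833136 = 1.788237
t=0.490000, y=1.788237:
  k1 = f(0.490000, 1.788237) = 3.488472
  k2 = f(0.735000, 2.642912) = 4.180759
  y ← 1.788237 + 0.49·4.180759 = 3.836808
y(0.98) ≈ 3.8368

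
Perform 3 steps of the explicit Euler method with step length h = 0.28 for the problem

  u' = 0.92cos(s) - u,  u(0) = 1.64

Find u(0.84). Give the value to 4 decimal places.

1.1422

Euler: u_{n+1} = u_n + h·f(s_n, u_n).
s=0.000000, u=1.640000: f=-0.720000 → u ← 1.640000 + 0.28·(-0.720000) = 1.438400
s=0.280000, u=1.438400: f=-0.554229 → u ← 1.438400 + 0.28·(-0.554229) = 1.283216
s=0.560000, u=1.283216: f=-0.503741 → u ← 1.283216 + 0.28·(-0.503741) = 1.142168
u(0.84) ≈ 1.1422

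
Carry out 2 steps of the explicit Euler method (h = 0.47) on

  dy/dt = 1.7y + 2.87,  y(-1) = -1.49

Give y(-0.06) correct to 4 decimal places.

Euler: y_{n+1} = y_n + h·f(t_n, y_n).
t=-1.000000, y=-1.490000: f=0.337000 → y ← -1.490000 + 0.47·0.337000 = -1.331610
t=-0.530000, y=-1.331610: f=0.606263 → y ← -1.331610 + 0.47·0.606263 = -1.046666
y(-0.06) ≈ -1.0467

-1.0467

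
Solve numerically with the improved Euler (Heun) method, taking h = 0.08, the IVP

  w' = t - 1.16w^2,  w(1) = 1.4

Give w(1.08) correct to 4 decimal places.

1.3141

Heun: k1 = f(t_n, w_n); k2 = f(t_n + h, w_n + h·k1); w_{n+1} = w_n + (h/2)·(k1 + k2).
t=1.000000, w=1.400000:
  k1 = f(1.000000, 1.400000) = -1.273600
  k2 = f(1.080000, 1.298112) = -0.874710
  w ← 1.400000 + (0.08/2)·(-1.273600 + (-0.874710)) = 1.314068
w(1.08) ≈ 1.3141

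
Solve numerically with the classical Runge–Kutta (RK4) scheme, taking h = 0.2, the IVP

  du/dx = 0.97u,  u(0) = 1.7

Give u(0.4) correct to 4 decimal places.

RK4: k1 = f(x_n, u_n); k2 = f(x_n + h/2, u_n + (h/2)·k1); k3 = f(x_n + h/2, u_n + (h/2)·k2); k4 = f(x_n + h, u_n + h·k3); u_{n+1} = u_n + (h/6)·(k1 + 2k2 + 2k3 + k4).
x=0.000000, u=1.700000:
  k1 = f(0.000000, 1.700000) = 1.649000
  k2 = f(0.100000, 1.864900) = 1.808953
  k3 = f(0.100000, 1.880895) = 1.824468
  k4 = f(0.200000, 2.064894) = 2.002947
  u ← 1.700000 + (0.2/6)·(k1 + 2k2 + 2k3 + k4) = 2.063960
x=0.200000, u=2.063960:
  k1 = f(0.200000, 2.063960) = 2.002041
  k2 = f(0.300000, 2.264164) = 2.196239
  k3 = f(0.300000, 2.283584) = 2.215076
  k4 = f(0.400000, 2.506975) = 2.431766
  u ← 2.063960 + (0.2/6)·(k1 + 2k2 + 2k3 + k4) = 2.505841
u(0.4) ≈ 2.5058

2.5058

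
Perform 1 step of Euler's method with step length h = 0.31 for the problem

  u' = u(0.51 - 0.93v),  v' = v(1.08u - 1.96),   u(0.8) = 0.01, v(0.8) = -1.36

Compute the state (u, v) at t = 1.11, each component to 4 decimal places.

Euler on (u,v): u_{n+1} = u_n + h·u', v_{n+1} = v_n + h·v'.
0.800000: (0.010000, -1.360000); f=(0.017748, 2.650912) → (0.015502, -0.538217)
(u(1.11), v(1.11)) ≈ (0.0155, -0.5382)

0.0155, -0.5382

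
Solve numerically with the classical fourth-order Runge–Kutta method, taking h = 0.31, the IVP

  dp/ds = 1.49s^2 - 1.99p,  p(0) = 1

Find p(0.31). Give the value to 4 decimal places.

RK4: k1 = f(s_n, p_n); k2 = f(s_n + h/2, p_n + (h/2)·k1); k3 = f(s_n + h/2, p_n + (h/2)·k2); k4 = f(s_n + h, p_n + h·k3); p_{n+1} = p_n + (h/6)·(k1 + 2k2 + 2k3 + k4).
s=0.000000, p=1.000000:
  k1 = f(0.000000, 1.000000) = -1.990000
  k2 = f(0.155000, 0.691550) = -1.340387
  k3 = f(0.155000, 0.792240) = -1.540760
  k4 = f(0.310000, 0.522364) = -0.896316
  p ← 1.000000 + (0.31/6)·(k1 + 2k2 + 2k3 + k4) = 0.553155
p(0.31) ≈ 0.5532

0.5532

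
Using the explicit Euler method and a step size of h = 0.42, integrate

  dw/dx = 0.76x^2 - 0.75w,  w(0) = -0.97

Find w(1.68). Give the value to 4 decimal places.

Euler: w_{n+1} = w_n + h·f(x_n, w_n).
x=0.000000, w=-0.970000: f=0.727500 → w ← -0.970000 + 0.42·0.727500 = -0.664450
x=0.420000, w=-0.664450: f=0.632401 → w ← -0.664450 + 0.42·0.632401 = -0.398841
x=0.840000, w=-0.398841: f=0.835387 → w ← -0.398841 + 0.42·0.835387 = -0.047979
x=1.260000, w=-0.047979: f=1.242560 → w ← -0.047979 + 0.42·1.242560 = 0.473896
w(1.68) ≈ 0.4739

0.4739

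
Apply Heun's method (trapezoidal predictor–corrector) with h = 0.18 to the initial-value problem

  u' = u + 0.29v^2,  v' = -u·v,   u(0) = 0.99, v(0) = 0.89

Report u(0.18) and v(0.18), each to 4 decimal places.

Heun on (u,v): k1 = f(s_n, state_n); k2 = f(s_n + h, state_n + h·k1); state_{n+1} = state_n + (h/2)·(k1 + k2).
0.000000: (0.990000, 0.890000)
  k1 = (1.219709, -0.881100)
  predictor → (1.209548, 0.731402)
  k2 = (1.364683, -0.884666)
  → (1.222595, 0.731081)
(u(0.18), v(0.18)) ≈ (1.2226, 0.7311)

1.2226, 0.7311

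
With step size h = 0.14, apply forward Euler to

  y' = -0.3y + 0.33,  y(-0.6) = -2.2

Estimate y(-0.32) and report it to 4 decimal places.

-1.9286

Euler: y_{n+1} = y_n + h·f(x_n, y_n).
x=-0.600000, y=-2.200000: f=0.990000 → y ← -2.200000 + 0.14·0.990000 = -2.061400
x=-0.460000, y=-2.061400: f=0.948420 → y ← -2.061400 + 0.14·0.948420 = -1.928621
y(-0.32) ≈ -1.9286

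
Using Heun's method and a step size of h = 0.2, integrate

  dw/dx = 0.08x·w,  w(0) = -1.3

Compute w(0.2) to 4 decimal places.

Heun: k1 = f(x_n, w_n); k2 = f(x_n + h, w_n + h·k1); w_{n+1} = w_n + (h/2)·(k1 + k2).
x=0.000000, w=-1.300000:
  k1 = f(0.000000, -1.300000) = 0.000000
  k2 = f(0.200000, -1.300000) = -0.020800
  w ← -1.300000 + (0.2/2)·(0.000000 + (-0.020800)) = -1.302080
w(0.2) ≈ -1.3021

-1.3021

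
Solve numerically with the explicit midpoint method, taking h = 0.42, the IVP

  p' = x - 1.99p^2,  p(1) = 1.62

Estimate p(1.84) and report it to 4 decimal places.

1.8296

Midpoint: k1 = f(x_n, p_n); k2 = f(x_n + h/2, p_n + (h/2)·k1); p_{n+1} = p_n + h·k2.
x=1.000000, p=1.620000:
  k1 = f(1.000000, 1.620000) = -4.222556
  k2 = f(1.210000, 0.733263) = 0.140027
  p ← 1.620000 + 0.42·0.140027 = 1.678811
x=1.420000, p=1.678811:
  k1 = f(1.420000, 1.678811) = -4.188630
  k2 = f(1.630000, 0.799199) = 0.358950
  p ← 1.678811 + 0.42·0.358950 = 1.829570
p(1.84) ≈ 1.8296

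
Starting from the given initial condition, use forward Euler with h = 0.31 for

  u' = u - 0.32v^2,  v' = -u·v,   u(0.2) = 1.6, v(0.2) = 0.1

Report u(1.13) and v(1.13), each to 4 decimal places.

Euler on (u,v): u_{n+1} = u_n + h·u', v_{n+1} = v_n + h·v'.
0.200000: (1.600000, 0.100000); f=(1.596800, -0.160000) → (2.095008, 0.050400)
0.510000: (2.095008, 0.050400); f=(2.094195, -0.105588) → (2.744208, 0.017668)
0.820000: (2.744208, 0.017668); f=(2.744109, -0.048484) → (3.594882, 0.002638)
(u(1.13), v(1.13)) ≈ (3.5949, 0.0026)

3.5949, 0.0026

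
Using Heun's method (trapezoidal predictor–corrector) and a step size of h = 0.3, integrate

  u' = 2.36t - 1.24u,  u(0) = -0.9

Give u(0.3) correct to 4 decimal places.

Heun: k1 = f(t_n, u_n); k2 = f(t_n + h, u_n + h·k1); u_{n+1} = u_n + (h/2)·(k1 + k2).
t=0.000000, u=-0.900000:
  k1 = f(0.000000, -0.900000) = 1.116000
  k2 = f(0.300000, -0.565200) = 1.408848
  u ← -0.900000 + (0.3/2)·(1.116000 + 1.408848) = -0.521273
u(0.3) ≈ -0.5213

-0.5213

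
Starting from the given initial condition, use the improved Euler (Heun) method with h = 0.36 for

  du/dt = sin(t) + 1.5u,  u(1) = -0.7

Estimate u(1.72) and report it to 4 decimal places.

Heun: k1 = f(t_n, u_n); k2 = f(t_n + h, u_n + h·k1); u_{n+1} = u_n + (h/2)·(k1 + k2).
t=1.000000, u=-0.700000:
  k1 = f(1.000000, -0.700000) = -0.208529
  k2 = f(1.360000, -0.775070) = -0.184741
  u ← -0.700000 + (0.36/2)·(-0.208529 + (-0.184741)) = -0.770789
t=1.360000, u=-0.770789:
  k1 = f(1.360000, -0.770789) = -0.178318
  k2 = f(1.720000, -0.834983) = -0.263585
  u ← -0.770789 + (0.36/2)·(-0.178318 + (-0.263585)) = -0.850331
u(1.72) ≈ -0.8503

-0.8503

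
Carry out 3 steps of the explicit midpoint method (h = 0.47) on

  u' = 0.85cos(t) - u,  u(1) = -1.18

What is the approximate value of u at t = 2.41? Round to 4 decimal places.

-0.5102

Midpoint: k1 = f(t_n, u_n); k2 = f(t_n + h/2, u_n + (h/2)·k1); u_{n+1} = u_n + h·k2.
t=1.000000, u=-1.180000:
  k1 = f(1.000000, -1.180000) = 1.639257
  k2 = f(1.235000, -0.794775) = 1.074868
  u ← -1.180000 + 0.47·1.074868 = -0.674812
t=1.470000, u=-0.674812:
  k1 = f(1.470000, -0.674812) = 0.760344
  k2 = f(1.705000, -0.496131) = 0.382400
  u ← -0.674812 + 0.47·0.382400 = -0.495084
t=1.940000, u=-0.495084:
  k1 = f(1.940000, -0.495084) = 0.188342
  k2 = f(2.175000, -0.450824) = -0.032067
  u ← -0.495084 + 0.47·(-0.032067) = -0.510156
u(2.41) ≈ -0.5102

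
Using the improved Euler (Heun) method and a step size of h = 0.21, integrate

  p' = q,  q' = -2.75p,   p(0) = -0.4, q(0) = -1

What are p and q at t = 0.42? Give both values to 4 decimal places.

-0.6990, -0.3271

Heun on (p,q): k1 = f(t_n, state_n); k2 = f(t_n + h, state_n + h·k1); state_{n+1} = state_n + (h/2)·(k1 + k2).
0.000000: (-0.400000, -1.000000)
  k1 = (-1.000000, 1.100000)
  predictor → (-0.610000, -0.769000)
  k2 = (-0.769000, 1.677500)
  → (-0.585745, -0.708363)
0.210000: (-0.585745, -0.708363)
  k1 = (-0.708363, 1.610799)
  predictor → (-0.734501, -0.370095)
  k2 = (-0.370095, 2.019878)
  → (-0.698983, -0.327141)
(p(0.42), q(0.42)) ≈ (-0.6990, -0.3271)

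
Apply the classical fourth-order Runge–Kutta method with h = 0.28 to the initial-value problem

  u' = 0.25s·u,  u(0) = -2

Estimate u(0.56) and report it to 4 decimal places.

-2.0800

RK4: k1 = f(s_n, u_n); k2 = f(s_n + h/2, u_n + (h/2)·k1); k3 = f(s_n + h/2, u_n + (h/2)·k2); k4 = f(s_n + h, u_n + h·k3); u_{n+1} = u_n + (h/6)·(k1 + 2k2 + 2k3 + k4).
s=0.000000, u=-2.000000:
  k1 = f(0.000000, -2.000000) = 0.000000
  k2 = f(0.140000, -2.000000) = -0.070000
  k3 = f(0.140000, -2.009800) = -0.070343
  k4 = f(0.280000, -2.019696) = -0.141379
  u ← -2.000000 + (0.28/6)·(k1 + 2k2 + 2k3 + k4) = -2.019696
s=0.280000, u=-2.019696:
  k1 = f(0.280000, -2.019696) = -0.141379
  k2 = f(0.420000, -2.039489) = -0.214146
  k3 = f(0.420000, -2.049677) = -0.215216
  k4 = f(0.560000, -2.079957) = -0.291194
  u ← -2.019696 + (0.28/6)·(k1 + 2k2 + 2k3 + k4) = -2.079957
u(0.56) ≈ -2.0800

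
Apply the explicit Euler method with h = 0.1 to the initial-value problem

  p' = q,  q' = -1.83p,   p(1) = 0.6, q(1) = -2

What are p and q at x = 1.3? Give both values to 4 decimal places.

Euler on (p,q): p_{n+1} = p_n + h·p', q_{n+1} = q_n + h·q'.
1.000000: (0.600000, -2.000000); f=(-2.000000, -1.098000) → (0.400000, -2.109800)
1.100000: (0.400000, -2.109800); f=(-2.109800, -0.732000) → (0.189020, -2.183000)
1.200000: (0.189020, -2.183000); f=(-2.183000, -0.345907) → (-0.029280, -2.217591)
(p(1.3), q(1.3)) ≈ (-0.0293, -2.2176)

-0.0293, -2.2176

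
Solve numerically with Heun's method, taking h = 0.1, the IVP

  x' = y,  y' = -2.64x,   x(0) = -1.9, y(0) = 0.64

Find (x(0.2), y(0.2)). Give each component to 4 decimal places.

Heun on (x,y): k1 = f(t_n, state_n); k2 = f(t_n + h, state_n + h·k1); state_{n+1} = state_n + (h/2)·(k1 + k2).
0.000000: (-1.900000, 0.640000)
  k1 = (0.640000, 5.016000)
  predictor → (-1.836000, 1.141600)
  k2 = (1.141600, 4.847040)
  → (-1.810920, 1.133152)
0.100000: (-1.810920, 1.133152)
  k1 = (1.133152, 4.780829)
  predictor → (-1.697605, 1.611235)
  k2 = (1.611235, 4.481677)
  → (-1.673701, 1.596277)
(x(0.2), y(0.2)) ≈ (-1.6737, 1.5963)

-1.6737, 1.5963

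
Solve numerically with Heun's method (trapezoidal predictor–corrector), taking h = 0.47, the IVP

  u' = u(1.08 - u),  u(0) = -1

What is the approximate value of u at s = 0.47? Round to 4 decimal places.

-2.9098

Heun: k1 = f(s_n, u_n); k2 = f(s_n + h, u_n + h·k1); u_{n+1} = u_n + (h/2)·(k1 + k2).
s=0.000000, u=-1.000000:
  k1 = f(0.000000, -1.000000) = -2.080000
  k2 = f(0.470000, -1.977600) = -6.046710
  u ← -1.000000 + (0.47/2)·(-2.080000 + (-6.046710)) = -2.909777
u(0.47) ≈ -2.9098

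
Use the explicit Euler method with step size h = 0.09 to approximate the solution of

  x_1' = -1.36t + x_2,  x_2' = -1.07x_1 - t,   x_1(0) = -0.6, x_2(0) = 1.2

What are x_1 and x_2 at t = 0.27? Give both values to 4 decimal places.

Euler on (x_1,x_2): x_1_{n+1} = x_1_n + h·x_1', x_2_{n+1} = x_2_n + h·x_2'.
0.000000: (-0.600000, 1.200000); f=(1.200000, 0.642000) → (-0.492000, 1.257780)
0.090000: (-0.492000, 1.257780); f=(1.135380, 0.436440) → (-0.389816, 1.297060)
0.180000: (-0.389816, 1.297060); f=(1.052260, 0.237103) → (-0.295112, 1.318399)
(x_1(0.27), x_2(0.27)) ≈ (-0.2951, 1.3184)

-0.2951, 1.3184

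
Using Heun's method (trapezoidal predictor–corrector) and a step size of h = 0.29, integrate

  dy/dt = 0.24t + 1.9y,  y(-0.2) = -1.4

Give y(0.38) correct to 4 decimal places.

-4.0543

Heun: k1 = f(t_n, y_n); k2 = f(t_n + h, y_n + h·k1); y_{n+1} = y_n + (h/2)·(k1 + k2).
t=-0.200000, y=-1.400000:
  k1 = f(-0.200000, -1.400000) = -2.708000
  k2 = f(0.090000, -2.185320) = -4.130508
  y ← -1.400000 + (0.29/2)·(-2.708000 + (-4.130508)) = -2.391584
t=0.090000, y=-2.391584:
  k1 = f(0.090000, -2.391584) = -4.522409
  k2 = f(0.380000, -3.703082) = -6.944656
  y ← -2.391584 + (0.29/2)·(-4.522409 + (-6.944656)) = -4.054308
y(0.38) ≈ -4.0543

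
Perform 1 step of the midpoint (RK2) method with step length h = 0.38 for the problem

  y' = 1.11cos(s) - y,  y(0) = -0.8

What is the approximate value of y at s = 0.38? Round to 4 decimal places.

Midpoint: k1 = f(s_n, y_n); k2 = f(s_n + h/2, y_n + (h/2)·k1); y_{n+1} = y_n + h·k2.
s=0.000000, y=-0.800000:
  k1 = f(0.000000, -0.800000) = 1.910000
  k2 = f(0.190000, -0.437100) = 1.527125
  y ← -0.800000 + 0.38·1.527125 = -0.219693
y(0.38) ≈ -0.2197

-0.2197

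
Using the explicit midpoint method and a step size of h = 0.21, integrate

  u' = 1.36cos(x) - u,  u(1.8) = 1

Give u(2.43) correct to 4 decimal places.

0.1911

Midpoint: k1 = f(x_n, u_n); k2 = f(x_n + h/2, u_n + (h/2)·k1); u_{n+1} = u_n + h·k2.
x=1.800000, u=1.000000:
  k1 = f(1.800000, 1.000000) = -1.308995
  k2 = f(1.905000, 0.862556) = -1.308659
  u ← 1.000000 + 0.21·(-1.308659) = 0.725182
x=2.010000, u=0.725182:
  k1 = f(2.010000, 0.725182) = -1.303479
  k2 = f(2.115000, 0.588316) = -1.292439
  u ← 0.725182 + 0.21·(-1.292439) = 0.453770
x=2.220000, u=0.453770:
  k1 = f(2.220000, 0.453770) = -1.275961
  k2 = f(2.325000, 0.319794) = -1.250997
  u ← 0.453770 + 0.21·(-1.250997) = 0.191060
u(2.43) ≈ 0.1911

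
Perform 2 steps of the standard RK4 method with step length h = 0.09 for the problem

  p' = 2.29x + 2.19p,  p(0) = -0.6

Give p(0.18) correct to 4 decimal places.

-0.8474

RK4: k1 = f(x_n, p_n); k2 = f(x_n + h/2, p_n + (h/2)·k1); k3 = f(x_n + h/2, p_n + (h/2)·k2); k4 = f(x_n + h, p_n + h·k3); p_{n+1} = p_n + (h/6)·(k1 + 2k2 + 2k3 + k4).
x=0.000000, p=-0.600000:
  k1 = f(0.000000, -0.600000) = -1.314000
  k2 = f(0.045000, -0.659130) = -1.340445
  k3 = f(0.045000, -0.660320) = -1.343051
  k4 = f(0.090000, -0.720875) = -1.372615
  p ← -0.600000 + (0.09/6)·(k1 + 2k2 + 2k3 + k4) = -0.720804
x=0.090000, p=-0.720804:
  k1 = f(0.090000, -0.720804) = -1.372461
  k2 = f(0.135000, -0.782565) = -1.404667
  k3 = f(0.135000, -0.784014) = -1.407841
  k4 = f(0.180000, -0.847510) = -1.443846
  p ← -0.720804 + (0.09/6)·(k1 + 2k2 + 2k3 + k4) = -0.847424
p(0.18) ≈ -0.8474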